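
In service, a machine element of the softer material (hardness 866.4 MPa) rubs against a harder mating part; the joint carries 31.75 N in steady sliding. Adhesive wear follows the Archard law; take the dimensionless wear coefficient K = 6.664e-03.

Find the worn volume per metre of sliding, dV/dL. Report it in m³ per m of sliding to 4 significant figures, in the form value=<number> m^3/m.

Intermediate values appear rounded, and the algebra holds full precision. Rounded just once: 4 significant digits.
Convert: Hardness H = 866.4 MPa = 8.664e+08 Pa.
SI base units throughout: W = 31.75 N, H = 8.664e+08 Pa, K = 6.664e-03.
Rate of wear dV/dL = K·W/H (no L dependence): 6.664e-03 · 31.75 / 8.664e+08 = 2.442e-10 m³/m.

value=2.442e-10 m^3/m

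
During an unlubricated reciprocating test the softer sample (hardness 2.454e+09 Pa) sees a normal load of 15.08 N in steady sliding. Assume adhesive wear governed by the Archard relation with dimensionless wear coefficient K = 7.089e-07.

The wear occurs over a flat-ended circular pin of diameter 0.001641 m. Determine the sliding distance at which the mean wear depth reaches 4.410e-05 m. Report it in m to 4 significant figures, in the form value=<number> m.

Each operation keeps exact precision; printed values are rounded. Rounded once at the end, at four significant digits.
Contact area A = π·d²/4 = π·(0.001641 m)²/4 = 2.115e-06 m².
In SI base units: W = 15.08 N, H = 2.454e+09 Pa, K = 7.089e-07.
Allowed volume V_lim = h_lim·A = 4.410e-05 · 2.115e-06 = 9.327e-11 m³.
Inverting, life L = V_lim·H/(K·W) = 9.327e-11 · 2.454e+09 / (7.089e-07 · 15.08) = 2.141e+04 m.

value=2.141e+04 m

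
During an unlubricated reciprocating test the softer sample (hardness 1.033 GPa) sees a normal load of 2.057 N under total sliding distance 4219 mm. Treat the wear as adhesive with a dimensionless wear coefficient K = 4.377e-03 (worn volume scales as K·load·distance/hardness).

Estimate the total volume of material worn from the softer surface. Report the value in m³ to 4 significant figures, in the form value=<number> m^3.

Displayed values are rounded. All arithmetic maintains full float precision; rounded once at the end to 4 significant figures.
Convert: Path length L = 4219 mm = 4.219 m.
Convert: Hardness H = 1.033 GPa = 1.033e+09 Pa.
In SI base units, W = 2.057 N, H = 1.033e+09 Pa, K = 4.377e-03.
Worn volume V = K·W·L/H = 4.377e-03 · 2.057 · 4.219 / 1.033e+09 = 3.677e-11 m³.

value=3.677e-11 m^3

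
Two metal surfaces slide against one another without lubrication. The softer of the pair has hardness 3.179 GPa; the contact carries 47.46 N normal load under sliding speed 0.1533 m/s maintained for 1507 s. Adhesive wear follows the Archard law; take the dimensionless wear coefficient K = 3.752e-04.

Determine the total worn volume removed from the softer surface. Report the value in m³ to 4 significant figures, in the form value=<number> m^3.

value=1.294e-09 m^3

Quoted intermediates are rounded — all working math maintains full precision. Rounded once at the end: four significant figures.
Sliding distance L = v·t = 0.1533 m/s × 1507 s = 231.0 m.
Hardness H = 3.179 GPa = 3.179e+09 Pa.
As SI base values: W = 47.46 N, H = 3.179e+09 Pa, K = 3.752e-04.
Worn volume V = K·W·L/H = 3.752e-04 · 47.46 · 231.0 / 3.179e+09 = 1.294e-09 m³.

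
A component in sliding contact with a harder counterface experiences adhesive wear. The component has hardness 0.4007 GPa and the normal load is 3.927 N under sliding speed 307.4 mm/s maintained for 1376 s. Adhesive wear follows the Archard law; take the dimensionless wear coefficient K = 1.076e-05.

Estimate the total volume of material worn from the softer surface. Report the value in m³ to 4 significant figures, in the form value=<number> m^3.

Each operation maintains full precision. The intermediates are displayed rounded; rounded just once to four significant digits.
Convert: Sliding speed v = 307.4 mm/s = 0.3074 m/s. Path length L = v·t = 0.3074 m/s × 1376 s = 423.0 m.
Convert: Hardness H = 0.4007 GPa = 4.007e+08 Pa.
SI base units throughout: W = 3.927 N, H = 4.007e+08 Pa, K = 1.076e-05.
Wear volume V = K·W·L/H = 1.076e-05 · 3.927 · 423.0 / 4.007e+08 = 4.460e-11 m³.

value=4.460e-11 m^3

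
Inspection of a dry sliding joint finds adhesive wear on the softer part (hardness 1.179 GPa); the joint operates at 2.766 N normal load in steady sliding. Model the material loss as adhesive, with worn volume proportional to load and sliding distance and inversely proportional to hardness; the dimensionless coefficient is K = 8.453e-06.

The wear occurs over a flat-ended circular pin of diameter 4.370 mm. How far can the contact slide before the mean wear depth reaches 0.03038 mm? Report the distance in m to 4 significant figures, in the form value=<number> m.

value=2.298e+04 m

The intermediates are printed rounded, and the computation carries exact precision; rounded just once to four significant figures.
Hardness H = 1.179 GPa = 1.179e+09 Pa.
Pin diameter d = 4.370 mm = 0.004370 m. Contact area A = π·d²/4 = π·(0.004370 m)²/4 = 1.500e-05 m².
Depth limit h_lim = 0.03038 mm = 3.038e-05 m.
Restated in SI base units: W = 2.766 N, H = 1.179e+09 Pa, K = 8.453e-06.
At the depth limit, V_lim = h_lim·A = 3.038e-05 · 1.500e-05 = 4.557e-10 m³.
So the life L = V_lim·H/(K·W) = 4.557e-10 · 1.179e+09 / (8.453e-06 · 2.766) = 2.298e+04 m.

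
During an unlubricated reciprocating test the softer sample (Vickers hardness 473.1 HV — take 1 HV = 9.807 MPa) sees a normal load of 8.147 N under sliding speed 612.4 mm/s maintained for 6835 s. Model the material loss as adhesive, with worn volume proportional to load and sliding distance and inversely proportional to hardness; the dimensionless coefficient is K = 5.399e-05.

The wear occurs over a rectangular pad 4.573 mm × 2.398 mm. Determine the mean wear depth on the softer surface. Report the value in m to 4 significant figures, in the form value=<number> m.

value=3.619e-05 m

All working math carries full precision, and quoted intermediates are rounded, and rounded just once, at four significant figures.
Sliding speed v = 612.4 mm/s = 0.6124 m/s. Sliding distance L = v·t = 0.6124 m/s × 6835 s = 4186 m.
Hardness H = 473.1 HV × 9.807 MPa/HV = 4640 MPa = 4.640e+09 Pa.
Pad sides 4.573 mm × 2.398 mm = 0.004573 m × 0.002398 m. Contact area A = 0.004573 m × 0.002398 m = 1.097e-05 m².
Restated in SI base units: W = 8.147 N, H = 4.640e+09 Pa, K = 5.399e-05.
Apply Archard: V = K·W·L/H = 5.399e-05 · 8.147 · 4186 / 4.640e+09 = 3.968e-10 m³.
Average depth h = V/A = 3.968e-10 / 1.097e-05 = 3.619e-05 m.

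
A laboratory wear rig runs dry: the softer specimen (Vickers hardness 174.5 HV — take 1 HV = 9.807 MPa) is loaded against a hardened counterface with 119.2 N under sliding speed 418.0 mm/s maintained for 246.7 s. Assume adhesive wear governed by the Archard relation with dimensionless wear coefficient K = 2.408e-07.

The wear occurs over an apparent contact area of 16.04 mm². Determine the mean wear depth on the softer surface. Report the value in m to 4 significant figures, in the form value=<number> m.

Each operation holds exact precision; the intermediates are printed rounded; one final rounding, at 4 significant digits.
Sliding speed v = 418.0 mm/s = 0.4180 m/s. Distance L = v·t = 0.4180 m/s × 246.7 s = 103.1 m.
Hardness H = 174.5 HV × 9.807 MPa/HV = 1711 MPa = 1.711e+09 Pa.
Contact area A = 16.04 mm² = 1.604e-05 m².
Expressed in SI base units: W = 119.2 N, H = 1.711e+09 Pa, K = 2.408e-07.
Worn volume V = K·W·L/H = 2.408e-07 · 119.2 · 103.1 / 1.711e+09 = 1.730e-12 m³.
Mean wear depth h = V/A = 1.730e-12 / 1.604e-05 = 1.078e-07 m.

value=1.078e-07 m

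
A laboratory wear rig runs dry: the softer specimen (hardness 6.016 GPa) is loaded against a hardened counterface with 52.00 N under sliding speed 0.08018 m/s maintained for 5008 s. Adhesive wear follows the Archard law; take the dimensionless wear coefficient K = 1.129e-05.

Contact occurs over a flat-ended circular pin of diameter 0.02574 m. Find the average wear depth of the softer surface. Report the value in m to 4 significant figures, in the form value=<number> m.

All arithmetic carries exact precision — intermediate values appear rounded — a lone final rounding to four significant digits.
Convert: The distance L = v·t = 0.08018 m/s × 5008 s = 401.5 m.
Convert: Hardness H = 6.016 GPa = 6.016e+09 Pa.
Convert: Contact area A = π·d²/4 = π·(0.02574 m)²/4 = 5.204e-04 m².
In SI base units, W = 52.00 N, H = 6.016e+09 Pa, K = 1.129e-05.
The Archard volume V = K·W·L/H = 1.129e-05 · 52.00 · 401.5 / 6.016e+09 = 3.918e-11 m³.
Wear depth h = V/A = 3.918e-11 / 5.204e-04 = 7.530e-08 m.

value=7.530e-08 m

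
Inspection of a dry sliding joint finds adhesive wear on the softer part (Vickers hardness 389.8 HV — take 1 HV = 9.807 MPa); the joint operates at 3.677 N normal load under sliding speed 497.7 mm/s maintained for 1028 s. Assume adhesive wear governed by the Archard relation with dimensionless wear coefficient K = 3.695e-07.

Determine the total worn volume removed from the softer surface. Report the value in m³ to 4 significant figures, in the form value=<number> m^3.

All arithmetic runs at full float precision; the intermediates are displayed rounded — rounded once at the end to four significant digits.
Convert: Sliding speed v = 497.7 mm/s = 0.4977 m/s. Distance covered L = v·t = 0.4977 m/s × 1028 s = 511.6 m.
Convert: Hardness H = 389.8 HV × 9.807 MPa/HV = 3823 MPa = 3.823e+09 Pa.
Working in SI base units: W = 3.677 N, H = 3.823e+09 Pa, K = 3.695e-07.
Archard volume V = K·W·L/H = 3.695e-07 · 3.677 · 511.6 / 3.823e+09 = 1.818e-13 m³.

value=1.818e-13 m^3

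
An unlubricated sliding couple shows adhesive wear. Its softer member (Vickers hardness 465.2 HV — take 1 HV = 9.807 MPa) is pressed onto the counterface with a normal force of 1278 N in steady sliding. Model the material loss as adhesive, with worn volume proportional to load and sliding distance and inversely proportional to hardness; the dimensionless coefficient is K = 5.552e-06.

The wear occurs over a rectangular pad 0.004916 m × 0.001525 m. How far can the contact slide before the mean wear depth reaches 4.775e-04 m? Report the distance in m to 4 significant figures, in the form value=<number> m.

All arithmetic runs at full float precision. Intermediates are displayed rounded, and a lone final rounding: four significant figures.
Hardness H = 465.2 HV × 9.807 MPa/HV = 4562 MPa = 4.562e+09 Pa.
Contact area A = 0.004916 m × 0.001525 m = 7.497e-06 m².
SI base units throughout: W = 1278 N, H = 4.562e+09 Pa, K = 5.552e-06.
Limit volume V_lim = h_lim·A = 4.775e-04 · 7.497e-06 = 3.580e-09 m³.
Inverting, life L = V_lim·H/(K·W) = 3.580e-09 · 4.562e+09 / (5.552e-06 · 1278) = 2302 m.

value=2302 m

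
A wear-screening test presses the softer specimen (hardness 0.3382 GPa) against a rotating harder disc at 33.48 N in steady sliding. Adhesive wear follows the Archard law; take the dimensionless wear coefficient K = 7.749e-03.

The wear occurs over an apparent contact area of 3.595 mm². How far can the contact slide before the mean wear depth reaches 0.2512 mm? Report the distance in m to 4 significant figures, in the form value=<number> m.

value=1.177 m

Intermediate values are shown rounded, and all arithmetic runs at exact precision. Rounded just once to four significant digits.
Convert: Hardness H = 0.3382 GPa = 3.382e+08 Pa.
Convert: Contact area A = 3.595 mm² = 3.595e-06 m².
Convert: Depth limit h_lim = 0.2512 mm = 2.512e-04 m.
In SI base units: W = 33.48 N, H = 3.382e+08 Pa, K = 7.749e-03.
Permissible volume V_lim = h_lim·A = 2.512e-04 · 3.595e-06 = 9.031e-10 m³.
Thus life L = V_lim·H/(K·W) = 9.031e-10 · 3.382e+08 / (7.749e-03 · 33.48) = 1.177 m.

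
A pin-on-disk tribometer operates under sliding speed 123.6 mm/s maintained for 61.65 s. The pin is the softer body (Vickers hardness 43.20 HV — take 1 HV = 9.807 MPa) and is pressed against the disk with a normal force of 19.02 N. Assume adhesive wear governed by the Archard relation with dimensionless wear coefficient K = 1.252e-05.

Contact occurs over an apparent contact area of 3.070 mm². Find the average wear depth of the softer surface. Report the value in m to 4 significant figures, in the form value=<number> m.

All working math runs at exact precision — intermediate values are shown rounded. Rounded once at the end: 4 significant figures.
Convert: Sliding speed v = 123.6 mm/s = 0.1236 m/s. Distance L = v·t = 0.1236 m/s × 61.65 s = 7.620 m.
Convert: Hardness H = 43.20 HV × 9.807 MPa/HV = 423.7 MPa = 4.237e+08 Pa.
Convert: Contact area A = 3.070 mm² = 3.070e-06 m².
In SI base units: W = 19.02 N, H = 4.237e+08 Pa, K = 1.252e-05.
Archard relation: V = K·W·L/H = 1.252e-05 · 19.02 · 7.620 / 4.237e+08 = 4.283e-12 m³.
Mean depth h = V/A = 4.283e-12 / 3.070e-06 = 1.395e-06 m.

value=1.395e-06 m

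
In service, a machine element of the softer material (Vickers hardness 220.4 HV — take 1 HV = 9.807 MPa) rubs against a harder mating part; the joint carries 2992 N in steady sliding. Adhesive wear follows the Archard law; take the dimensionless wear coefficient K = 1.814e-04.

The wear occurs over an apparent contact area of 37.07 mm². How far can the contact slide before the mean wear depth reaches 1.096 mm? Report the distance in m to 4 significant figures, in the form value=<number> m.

value=161.8 m

Printed values are rounded. All working math maintains exact precision, and one last rounding, at 4 significant figures.
Hardness H = 220.4 HV × 9.807 MPa/HV = 2161 MPa = 2.161e+09 Pa.
Contact area A = 37.07 mm² = 3.707e-05 m².
Depth limit h_lim = 1.096 mm = 0.001096 m.
SI base units throughout: W = 2992 N, H = 2.161e+09 Pa, K = 1.814e-04.
Allowed volume V_lim = h_lim·A = 0.001096 · 3.707e-05 = 4.063e-08 m³.
Life L = V_lim·H/(K·W) = 4.063e-08 · 2.161e+09 / (1.814e-04 · 2992) = 161.8 m.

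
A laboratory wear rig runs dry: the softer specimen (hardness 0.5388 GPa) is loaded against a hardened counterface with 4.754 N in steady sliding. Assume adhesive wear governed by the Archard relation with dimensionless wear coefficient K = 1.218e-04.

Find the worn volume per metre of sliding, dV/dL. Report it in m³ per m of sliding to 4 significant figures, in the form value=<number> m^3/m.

Intermediate values appear rounded — each operation runs at full float precision, and a single final rounding to four significant digits.
Convert: Hardness H = 0.5388 GPa = 5.388e+08 Pa.
Restated in SI base units: W = 4.754 N, H = 5.388e+08 Pa, K = 1.218e-04.
Wear rate dV/dL = K·W/H, so: 1.218e-04 · 4.754 / 5.388e+08 = 1.075e-12 m³/m.

value=1.075e-12 m^3/m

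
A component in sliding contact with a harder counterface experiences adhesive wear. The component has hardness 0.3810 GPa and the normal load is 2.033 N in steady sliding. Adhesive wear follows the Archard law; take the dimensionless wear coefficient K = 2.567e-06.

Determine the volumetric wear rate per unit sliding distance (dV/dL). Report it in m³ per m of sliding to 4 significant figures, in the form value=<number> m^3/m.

The intermediates appear rounded — every step keeps exact precision; a single final rounding: 4 significant digits.
Convert: Hardness H = 0.3810 GPa = 3.810e+08 Pa.
In SI base units, W = 2.033 N, H = 3.810e+08 Pa, K = 2.567e-06.
Sliding wear rate dV/dL = K·W/H — distance-free: 2.567e-06 · 2.033 / 3.810e+08 = 1.370e-14 m³/m.

value=1.370e-14 m^3/m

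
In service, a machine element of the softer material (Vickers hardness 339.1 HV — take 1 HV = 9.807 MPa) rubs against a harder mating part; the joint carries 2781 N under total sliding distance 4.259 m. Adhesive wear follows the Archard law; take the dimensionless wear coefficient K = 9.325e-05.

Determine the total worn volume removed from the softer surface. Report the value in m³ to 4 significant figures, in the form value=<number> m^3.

value=3.321e-10 m^3

The computation holds exact precision, and the intermediates are shown rounded — one final rounding to four significant figures.
Hardness H = 339.1 HV × 9.807 MPa/HV = 3326 MPa = 3.326e+09 Pa.
SI base units throughout: W = 2781 N, H = 3.326e+09 Pa, K = 9.325e-05.
Archard relation: V = K·W·L/H = 9.325e-05 · 2781 · 4.259 / 3.326e+09 = 3.321e-10 m³.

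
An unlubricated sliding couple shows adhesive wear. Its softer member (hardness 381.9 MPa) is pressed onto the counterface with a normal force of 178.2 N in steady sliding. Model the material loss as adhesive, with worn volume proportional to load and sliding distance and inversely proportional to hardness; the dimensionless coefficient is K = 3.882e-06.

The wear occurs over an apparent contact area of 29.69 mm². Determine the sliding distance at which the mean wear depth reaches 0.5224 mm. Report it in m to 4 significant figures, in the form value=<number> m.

Intermediate values are printed rounded. All working math holds exact precision; one last rounding: four significant figures.
Hardness H = 381.9 MPa = 3.819e+08 Pa.
Contact area A = 29.69 mm² = 2.969e-05 m².
Depth limit h_lim = 0.5224 mm = 5.224e-04 m.
Restated in SI base units: W = 178.2 N, H = 3.819e+08 Pa, K = 3.882e-06.
Allowed volume V_lim = h_lim·A = 5.224e-04 · 2.969e-05 = 1.551e-08 m³.
Inverting, life L = V_lim·H/(K·W) = 1.551e-08 · 3.819e+08 / (3.882e-06 · 178.2) = 8562 m.

value=8562 m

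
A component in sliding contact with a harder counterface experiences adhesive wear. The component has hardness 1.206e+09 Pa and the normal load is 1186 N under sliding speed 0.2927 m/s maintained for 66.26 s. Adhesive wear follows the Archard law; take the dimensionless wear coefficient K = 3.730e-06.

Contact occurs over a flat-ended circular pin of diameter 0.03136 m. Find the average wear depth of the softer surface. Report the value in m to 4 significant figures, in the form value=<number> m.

The intermediates are shown rounded — all arithmetic carries full precision. Rounded just once, at four significant figures.
Path length L = v·t = 0.2927 m/s × 66.26 s = 19.39 m.
Contact area A = π·d²/4 = π·(0.03136 m)²/4 = 7.724e-04 m².
Collected in SI base units: W = 1186 N, H = 1.206e+09 Pa, K = 3.730e-06.
Archard relation: V = K·W·L/H = 3.730e-06 · 1186 · 19.39 / 1.206e+09 = 7.114e-11 m³.
Wear depth h = V/A = 7.114e-11 / 7.724e-04 = 9.210e-08 m.

value=9.210e-08 m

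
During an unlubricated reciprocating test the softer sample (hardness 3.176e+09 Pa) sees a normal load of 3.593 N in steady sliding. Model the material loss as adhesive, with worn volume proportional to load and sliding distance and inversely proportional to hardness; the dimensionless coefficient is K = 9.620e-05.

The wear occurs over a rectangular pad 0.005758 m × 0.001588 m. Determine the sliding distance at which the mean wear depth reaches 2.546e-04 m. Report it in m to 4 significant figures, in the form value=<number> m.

Shown intermediates are rounded — every step maintains exact precision. Rounded just once to 4 significant digits.
Convert: Contact area A = 0.005758 m × 0.001588 m = 9.144e-06 m².
In SI base units: W = 3.593 N, H = 3.176e+09 Pa, K = 9.620e-05.
Allowed volume V_lim = h_lim·A = 2.546e-04 · 9.144e-06 = 2.328e-09 m³.
Life L = V_lim·H/(K·W) = 2.328e-09 · 3.176e+09 / (9.620e-05 · 3.593) = 2.139e+04 m.

value=2.139e+04 m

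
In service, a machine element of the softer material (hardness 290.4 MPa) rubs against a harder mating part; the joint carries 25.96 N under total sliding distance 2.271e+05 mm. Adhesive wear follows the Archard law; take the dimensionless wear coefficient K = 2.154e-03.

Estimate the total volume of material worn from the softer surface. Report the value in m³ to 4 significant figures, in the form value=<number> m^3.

value=4.373e-08 m^3

Intermediate values appear rounded — all arithmetic maintains full float precision, and a single final rounding to 4 significant digits.
Path length L = 2.271e+05 mm = 227.1 m.
Hardness H = 290.4 MPa = 2.904e+08 Pa.
In SI base units, W = 25.96 N, H = 2.904e+08 Pa, K = 2.154e-03.
Worn volume V = K·W·L/H = 2.154e-03 · 25.96 · 227.1 / 2.904e+08 = 4.373e-08 m³.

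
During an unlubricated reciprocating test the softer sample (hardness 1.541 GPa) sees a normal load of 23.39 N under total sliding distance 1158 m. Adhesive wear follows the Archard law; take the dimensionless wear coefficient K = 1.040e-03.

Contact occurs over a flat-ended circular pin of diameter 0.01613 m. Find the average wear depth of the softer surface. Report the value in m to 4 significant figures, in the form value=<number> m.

Each operation holds full precision, and the intermediates are displayed rounded, and rounded just once: 4 significant digits.
Hardness H = 1.541 GPa = 1.541e+09 Pa.
Contact area A = π·d²/4 = π·(0.01613 m)²/4 = 2.043e-04 m².
In SI base units: W = 23.39 N, H = 1.541e+09 Pa, K = 1.040e-03.
Archard relation: V = K·W·L/H = 1.040e-03 · 23.39 · 1158 / 1.541e+09 = 1.828e-08 m³.
Mean wear depth h = V/A = 1.828e-08 / 2.043e-04 = 8.946e-05 m.

value=8.946e-05 m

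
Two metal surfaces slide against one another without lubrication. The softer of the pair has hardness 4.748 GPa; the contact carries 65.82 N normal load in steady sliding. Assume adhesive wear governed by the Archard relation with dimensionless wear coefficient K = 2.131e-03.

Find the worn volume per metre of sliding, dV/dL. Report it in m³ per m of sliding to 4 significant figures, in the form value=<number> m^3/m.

Printed values are rounded. Every step runs at full precision; one final rounding, at 4 significant digits.
Hardness H = 4.748 GPa = 4.748e+09 Pa.
SI base units throughout: W = 65.82 N, H = 4.748e+09 Pa, K = 2.131e-03.
Sliding wear rate dV/dL = K·W/H (no L dependence): 2.131e-03 · 65.82 / 4.748e+09 = 2.954e-11 m³/m.

value=2.954e-11 m^3/m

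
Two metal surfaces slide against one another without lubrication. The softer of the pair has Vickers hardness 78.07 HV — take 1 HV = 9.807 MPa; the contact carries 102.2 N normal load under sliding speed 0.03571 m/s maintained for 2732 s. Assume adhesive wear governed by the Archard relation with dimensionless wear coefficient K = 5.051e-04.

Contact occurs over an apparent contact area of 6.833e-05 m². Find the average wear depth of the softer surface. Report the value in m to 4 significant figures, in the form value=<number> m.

value=9.626e-05 m

Intermediate values are shown rounded. The algebra maintains full precision — a lone final rounding to four significant digits.
Convert: The distance L = v·t = 0.03571 m/s × 2732 s = 97.56 m.
Convert: Hardness H = 78.07 HV × 9.807 MPa/HV = 765.6 MPa = 7.656e+08 Pa.
Expressed in SI base units: W = 102.2 N, H = 7.656e+08 Pa, K = 5.051e-04.
Archard relation: V = K·W·L/H = 5.051e-04 · 102.2 · 97.56 / 7.656e+08 = 6.578e-09 m³.
Mean depth h = V/A = 6.578e-09 / 6.833e-05 = 9.626e-05 m.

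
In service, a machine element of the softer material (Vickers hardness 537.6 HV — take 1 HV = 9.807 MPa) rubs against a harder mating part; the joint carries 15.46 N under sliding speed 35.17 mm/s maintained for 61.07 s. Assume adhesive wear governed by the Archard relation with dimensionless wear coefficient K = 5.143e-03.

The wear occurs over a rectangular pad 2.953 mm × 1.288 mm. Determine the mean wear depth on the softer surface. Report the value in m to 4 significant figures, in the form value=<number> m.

Quoted intermediates are rounded. The algebra runs at full float precision; one last rounding to 4 significant digits.
Sliding speed v = 35.17 mm/s = 0.03517 m/s. The distance L = v·t = 0.03517 m/s × 61.07 s = 2.148 m.
Hardness H = 537.6 HV × 9.807 MPa/HV = 5272 MPa = 5.272e+09 Pa.
Pad sides 2.953 mm × 1.288 mm = 0.002953 m × 0.001288 m. Contact area A = 0.002953 m × 0.001288 m = 3.803e-06 m².
Collected in SI base units: W = 15.46 N, H = 5.272e+09 Pa, K = 5.143e-03.
Volume removed: V = K·W·L/H = 5.143e-03 · 15.46 · 2.148 / 5.272e+09 = 3.239e-11 m³.
Average depth h = V/A = 3.239e-11 / 3.803e-06 = 8.516e-06 m.

value=8.516e-06 m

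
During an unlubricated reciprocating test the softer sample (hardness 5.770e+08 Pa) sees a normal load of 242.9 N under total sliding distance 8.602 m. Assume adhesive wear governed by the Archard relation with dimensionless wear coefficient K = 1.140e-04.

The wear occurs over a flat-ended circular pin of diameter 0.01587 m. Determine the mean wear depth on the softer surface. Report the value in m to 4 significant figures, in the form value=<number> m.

Intermediate values are printed rounded. Every step carries full float precision. Rounded once at the end, at four significant digits.
Convert: Contact area A = π·d²/4 = π·(0.01587 m)²/4 = 1.978e-04 m².
Restated in SI base units: W = 242.9 N, H = 5.770e+08 Pa, K = 1.140e-04.
Worn volume V = K·W·L/H = 1.140e-04 · 242.9 · 8.602 / 5.770e+08 = 4.128e-10 m³.
Depth of wear h = V/A = 4.128e-10 / 1.978e-04 = 2.087e-06 m.

value=2.087e-06 m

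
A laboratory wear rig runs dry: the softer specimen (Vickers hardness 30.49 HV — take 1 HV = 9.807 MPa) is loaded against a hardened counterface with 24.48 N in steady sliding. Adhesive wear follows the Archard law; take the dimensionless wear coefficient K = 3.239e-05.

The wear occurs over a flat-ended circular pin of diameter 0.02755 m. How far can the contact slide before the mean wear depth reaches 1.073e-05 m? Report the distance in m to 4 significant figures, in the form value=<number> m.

value=2412 m

The algebra carries full precision, and the intermediates are displayed rounded — a single final rounding, at four significant digits.
Hardness H = 30.49 HV × 9.807 MPa/HV = 299.0 MPa = 2.990e+08 Pa.
Contact area A = π·d²/4 = π·(0.02755 m)²/4 = 5.961e-04 m².
In SI base units: W = 24.48 N, H = 2.990e+08 Pa, K = 3.239e-05.
Limit volume V_lim = h_lim·A = 1.073e-05 · 5.961e-04 = 6.396e-09 m³.
Inverting, life L = V_lim·H/(K·W) = 6.396e-09 · 2.990e+08 / (3.239e-05 · 24.48) = 2412 m.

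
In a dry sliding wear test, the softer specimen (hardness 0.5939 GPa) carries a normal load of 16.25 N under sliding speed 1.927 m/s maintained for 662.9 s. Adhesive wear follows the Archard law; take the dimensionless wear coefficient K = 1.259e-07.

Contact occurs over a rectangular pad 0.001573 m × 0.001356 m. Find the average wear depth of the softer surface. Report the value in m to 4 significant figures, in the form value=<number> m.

value=2.063e-06 m

Intermediate values are displayed rounded; the computation carries full precision, and a single final rounding: 4 significant figures.
Convert: The distance L = v·t = 1.927 m/s × 662.9 s = 1277 m.
Convert: Hardness H = 0.5939 GPa = 5.939e+08 Pa.
Convert: Contact area A = 0.001573 m × 0.001356 m = 2.133e-06 m².
Collected in SI base units: W = 16.25 N, H = 5.939e+08 Pa, K = 1.259e-07.
Archard relation: V = K·W·L/H = 1.259e-07 · 16.25 · 1277 / 5.939e+08 = 4.400e-12 m³.
Mean depth h = V/A = 4.400e-12 / 2.133e-06 = 2.063e-06 m.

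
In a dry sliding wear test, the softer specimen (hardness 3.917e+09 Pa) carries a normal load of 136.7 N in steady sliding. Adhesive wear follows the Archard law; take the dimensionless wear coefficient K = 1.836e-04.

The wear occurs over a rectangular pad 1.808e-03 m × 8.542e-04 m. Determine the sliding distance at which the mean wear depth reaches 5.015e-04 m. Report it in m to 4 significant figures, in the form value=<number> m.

value=120.9 m

Intermediates are shown rounded. All working math keeps full float precision — rounded just once to four significant digits.
Convert: Contact area A = 1.808e-03 m × 8.542e-04 m = 1.544e-06 m².
In SI base units: W = 136.7 N, H = 3.917e+09 Pa, K = 1.836e-04.
Permissible volume V_lim = h_lim·A = 5.015e-04 · 1.544e-06 = 7.745e-10 m³.
Sliding life L = V_lim·H/(K·W) = 7.745e-10 · 3.917e+09 / (1.836e-04 · 136.7) = 120.9 m.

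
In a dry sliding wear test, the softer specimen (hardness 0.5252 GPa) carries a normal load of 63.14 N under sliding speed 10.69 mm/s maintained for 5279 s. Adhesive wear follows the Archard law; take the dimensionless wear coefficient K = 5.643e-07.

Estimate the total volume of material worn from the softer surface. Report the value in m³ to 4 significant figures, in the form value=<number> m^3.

value=3.828e-12 m^3

Intermediate values are shown rounded — every step maintains full precision — rounded just once: four significant figures.
Sliding speed v = 10.69 mm/s = 0.01069 m/s. Distance L = v·t = 0.01069 m/s × 5279 s = 56.43 m.
Hardness H = 0.5252 GPa = 5.252e+08 Pa.
Collected in SI base units: W = 63.14 N, H = 5.252e+08 Pa, K = 5.643e-07.
Wear volume V = K·W·L/H = 5.643e-07 · 63.14 · 56.43 / 5.252e+08 = 3.828e-12 m³.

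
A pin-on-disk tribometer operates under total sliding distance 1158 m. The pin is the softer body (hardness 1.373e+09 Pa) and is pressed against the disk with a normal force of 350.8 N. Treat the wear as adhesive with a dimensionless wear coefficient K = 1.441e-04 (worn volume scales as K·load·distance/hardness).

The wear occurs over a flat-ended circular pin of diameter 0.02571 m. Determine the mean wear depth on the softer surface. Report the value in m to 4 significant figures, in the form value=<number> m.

Each operation keeps exact precision. Intermediate values are printed rounded; a single final rounding: four significant figures.
Convert: Contact area A = π·d²/4 = π·(0.02571 m)²/4 = 5.192e-04 m².
Restated in SI base units: W = 350.8 N, H = 1.373e+09 Pa, K = 1.441e-04.
Worn volume V = K·W·L/H = 1.441e-04 · 350.8 · 1158 / 1.373e+09 = 4.263e-08 m³.
Depth h = V/A = 4.263e-08 / 5.192e-04 = 8.212e-05 m.

value=8.212e-05 m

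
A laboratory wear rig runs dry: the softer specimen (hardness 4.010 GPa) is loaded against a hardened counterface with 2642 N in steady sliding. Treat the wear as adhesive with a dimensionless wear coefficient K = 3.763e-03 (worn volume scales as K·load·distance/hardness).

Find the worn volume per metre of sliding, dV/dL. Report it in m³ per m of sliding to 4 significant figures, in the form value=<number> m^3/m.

value=2.479e-09 m^3/m

Every step holds full float precision, and intermediate values appear rounded, and one final rounding to four significant figures.
Hardness H = 4.010 GPa = 4.010e+09 Pa.
Working in SI base units: W = 2642 N, H = 4.010e+09 Pa, K = 3.763e-03.
Rate of wear dV/dL = K·W/H, so: 3.763e-03 · 2642 / 4.010e+09 = 2.479e-09 m³/m.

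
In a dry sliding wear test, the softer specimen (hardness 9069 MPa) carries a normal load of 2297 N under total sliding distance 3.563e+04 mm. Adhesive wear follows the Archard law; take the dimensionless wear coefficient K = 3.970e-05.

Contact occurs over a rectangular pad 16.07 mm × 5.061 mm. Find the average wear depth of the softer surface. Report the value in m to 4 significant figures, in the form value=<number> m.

value=4.405e-06 m

All arithmetic carries full precision — intermediate values are displayed rounded; one last rounding: 4 significant figures.
Sliding distance L = 3.563e+04 mm = 35.63 m.
Hardness H = 9069 MPa = 9.069e+09 Pa.
Pad sides 16.07 mm × 5.061 mm = 0.01607 m × 0.005061 m. Contact area A = 0.01607 m × 0.005061 m = 8.133e-05 m².
Working in SI base units: W = 2297 N, H = 9.069e+09 Pa, K = 3.970e-05.
Wear volume V = K·W·L/H = 3.970e-05 · 2297 · 35.63 / 9.069e+09 = 3.583e-10 m³.
Wear depth h = V/A = 3.583e-10 / 8.133e-05 = 4.405e-06 m.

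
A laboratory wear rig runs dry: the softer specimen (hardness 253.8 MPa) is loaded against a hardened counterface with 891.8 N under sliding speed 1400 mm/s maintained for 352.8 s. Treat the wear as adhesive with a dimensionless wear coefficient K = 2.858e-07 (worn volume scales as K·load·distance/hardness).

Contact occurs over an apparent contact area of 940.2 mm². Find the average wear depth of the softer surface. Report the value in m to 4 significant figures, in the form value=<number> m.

All arithmetic holds full float precision; the intermediates are printed rounded. Rounded once at the end: four significant figures.
Convert: Sliding speed v = 1400 mm/s = 1.400 m/s. Path length L = v·t = 1.400 m/s × 352.8 s = 493.9 m.
Convert: Hardness H = 253.8 MPa = 2.538e+08 Pa.
Convert: Contact area A = 940.2 mm² = 9.402e-04 m².
Collected in SI base units: W = 891.8 N, H = 2.538e+08 Pa, K = 2.858e-07.
Volume removed: V = K·W·L/H = 2.858e-07 · 891.8 · 493.9 / 2.538e+08 = 4.960e-10 m³.
Mean depth h = V/A = 4.960e-10 / 9.402e-04 = 5.276e-07 m.

value=5.276e-07 m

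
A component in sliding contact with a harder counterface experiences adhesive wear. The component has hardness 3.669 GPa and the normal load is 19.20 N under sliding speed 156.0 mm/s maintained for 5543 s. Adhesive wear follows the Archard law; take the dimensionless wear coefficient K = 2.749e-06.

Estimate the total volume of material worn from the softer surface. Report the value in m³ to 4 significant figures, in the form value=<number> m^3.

value=1.244e-11 m^3

The intermediates are shown rounded, and the algebra runs at full precision. Rounded just once: 4 significant figures.
Sliding speed v = 156.0 mm/s = 0.1560 m/s. Distance L = v·t = 0.1560 m/s × 5543 s = 864.7 m.
Hardness H = 3.669 GPa = 3.669e+09 Pa.
Expressed in SI base units: W = 19.20 N, H = 3.669e+09 Pa, K = 2.749e-06.
Wear volume V = K·W·L/H = 2.749e-06 · 19.20 · 864.7 / 3.669e+09 = 1.244e-11 m³.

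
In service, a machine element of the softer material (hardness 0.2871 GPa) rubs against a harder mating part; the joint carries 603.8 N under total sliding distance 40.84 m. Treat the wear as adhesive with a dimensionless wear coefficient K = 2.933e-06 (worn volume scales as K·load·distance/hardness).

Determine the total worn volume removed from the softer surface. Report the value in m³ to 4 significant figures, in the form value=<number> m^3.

value=2.519e-10 m^3

Each operation runs at exact precision, and intermediates are shown rounded; one final rounding to four significant digits.
Convert: Hardness H = 0.2871 GPa = 2.871e+08 Pa.
Restated in SI base units: W = 603.8 N, H = 2.871e+08 Pa, K = 2.933e-06.
The Archard volume V = K·W·L/H = 2.933e-06 · 603.8 · 40.84 / 2.871e+08 = 2.519e-10 m³.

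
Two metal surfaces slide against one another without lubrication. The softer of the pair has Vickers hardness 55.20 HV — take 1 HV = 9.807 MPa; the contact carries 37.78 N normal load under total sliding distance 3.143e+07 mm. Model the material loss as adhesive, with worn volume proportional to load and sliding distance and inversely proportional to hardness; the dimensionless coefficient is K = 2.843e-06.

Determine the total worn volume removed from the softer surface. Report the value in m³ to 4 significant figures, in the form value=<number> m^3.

The intermediates are displayed rounded. All working math carries full precision, and rounded once at the end, at four significant digits.
Distance covered L = 3.143e+07 mm = 3.143e+04 m.
Hardness H = 55.20 HV × 9.807 MPa/HV = 541.3 MPa = 5.413e+08 Pa.
In SI base units, W = 37.78 N, H = 5.413e+08 Pa, K = 2.843e-06.
By Archard's law, V = K·W·L/H = 2.843e-06 · 37.78 · 3.143e+04 / 5.413e+08 = 6.236e-09 m³.

value=6.236e-09 m^3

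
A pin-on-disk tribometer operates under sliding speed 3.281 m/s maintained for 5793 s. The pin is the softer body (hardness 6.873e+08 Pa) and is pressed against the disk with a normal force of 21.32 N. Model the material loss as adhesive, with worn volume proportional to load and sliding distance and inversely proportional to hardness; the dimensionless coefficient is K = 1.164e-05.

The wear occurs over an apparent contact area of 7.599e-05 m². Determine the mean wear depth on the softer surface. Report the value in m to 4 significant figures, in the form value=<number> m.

value=9.031e-05 m

Intermediate values are displayed rounded — all arithmetic keeps exact precision; one last rounding, at 4 significant digits.
Sliding distance L = v·t = 3.281 m/s × 5793 s = 1.901e+04 m.
SI base units throughout: W = 21.32 N, H = 6.873e+08 Pa, K = 1.164e-05.
By Archard's law, V = K·W·L/H = 1.164e-05 · 21.32 · 1.901e+04 / 6.873e+08 = 6.863e-09 m³.
Depth of wear h = V/A = 6.863e-09 / 7.599e-05 = 9.031e-05 m.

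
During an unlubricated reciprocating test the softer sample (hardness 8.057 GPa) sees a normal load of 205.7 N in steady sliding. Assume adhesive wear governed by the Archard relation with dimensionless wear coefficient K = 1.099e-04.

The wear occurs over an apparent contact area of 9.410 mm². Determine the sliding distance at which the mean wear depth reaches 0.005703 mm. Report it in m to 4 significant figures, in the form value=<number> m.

All working math carries full float precision; the intermediates appear rounded; rounded just once: four significant digits.
Convert: Hardness H = 8.057 GPa = 8.057e+09 Pa.
Convert: Contact area A = 9.410 mm² = 9.410e-06 m².
Convert: Depth limit h_lim = 0.005703 mm = 5.703e-06 m.
Expressed in SI base units: W = 205.7 N, H = 8.057e+09 Pa, K = 1.099e-04.
Limit volume V_lim = h_lim·A = 5.703e-06 · 9.410e-06 = 5.367e-11 m³.
Thus life L = V_lim·H/(K·W) = 5.367e-11 · 8.057e+09 / (1.099e-04 · 205.7) = 19.13 m.

value=19.13 m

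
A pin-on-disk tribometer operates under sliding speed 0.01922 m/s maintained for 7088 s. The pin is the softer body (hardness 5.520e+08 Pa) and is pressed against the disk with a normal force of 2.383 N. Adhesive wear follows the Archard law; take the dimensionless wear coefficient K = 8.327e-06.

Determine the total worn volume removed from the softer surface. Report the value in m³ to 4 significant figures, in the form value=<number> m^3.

Intermediates are displayed rounded; every step maintains full float precision, and rounded just once: four significant figures.
Sliding distance L = v·t = 0.01922 m/s × 7088 s = 136.2 m.
Restated in SI base units: W = 2.383 N, H = 5.520e+08 Pa, K = 8.327e-06.
Worn volume V = K·W·L/H = 8.327e-06 · 2.383 · 136.2 / 5.520e+08 = 4.897e-12 m³.

value=4.897e-12 m^3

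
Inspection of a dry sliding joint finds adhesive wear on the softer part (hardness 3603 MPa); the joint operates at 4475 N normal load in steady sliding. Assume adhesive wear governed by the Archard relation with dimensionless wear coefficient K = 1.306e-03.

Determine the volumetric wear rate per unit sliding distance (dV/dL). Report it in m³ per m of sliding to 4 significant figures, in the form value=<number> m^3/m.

All arithmetic maintains exact precision — intermediates appear rounded, and a single final rounding: four significant digits.
Hardness H = 3603 MPa = 3.603e+09 Pa.
Working in SI base units: W = 4475 N, H = 3.603e+09 Pa, K = 1.306e-03.
Rate of wear dV/dL = K·W/H (independent of L): 1.306e-03 · 4475 / 3.603e+09 = 1.622e-09 m³/m.

value=1.622e-09 m^3/m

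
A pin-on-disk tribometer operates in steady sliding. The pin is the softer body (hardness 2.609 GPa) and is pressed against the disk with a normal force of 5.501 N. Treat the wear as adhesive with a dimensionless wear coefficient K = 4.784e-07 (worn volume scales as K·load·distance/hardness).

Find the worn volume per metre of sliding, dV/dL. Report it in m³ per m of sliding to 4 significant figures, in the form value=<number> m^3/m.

value=1.009e-15 m^3/m

Every step holds exact precision — the intermediates are shown rounded — a single final rounding, at 4 significant digits.
Hardness H = 2.609 GPa = 2.609e+09 Pa.
Working in SI base units: W = 5.501 N, H = 2.609e+09 Pa, K = 4.784e-07.
Rate of wear dV/dL = K·W/H, so: 4.784e-07 · 5.501 / 2.609e+09 = 1.009e-15 m³/m.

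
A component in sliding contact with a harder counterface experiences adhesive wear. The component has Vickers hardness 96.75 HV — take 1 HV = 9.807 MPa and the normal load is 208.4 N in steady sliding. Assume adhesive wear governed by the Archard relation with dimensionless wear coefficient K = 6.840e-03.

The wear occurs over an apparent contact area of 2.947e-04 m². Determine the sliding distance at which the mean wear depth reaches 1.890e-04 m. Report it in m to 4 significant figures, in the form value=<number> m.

Intermediate values are shown rounded. All arithmetic maintains full precision; rounded once at the end: 4 significant figures.
Hardness H = 96.75 HV × 9.807 MPa/HV = 948.8 MPa = 9.488e+08 Pa.
Working in SI base units: W = 208.4 N, H = 9.488e+08 Pa, K = 6.840e-03.
Volume at the limit: V_lim = h_lim·A = 1.890e-04 · 2.947e-04 = 5.570e-08 m³.
Inverting, life L = V_lim·H/(K·W) = 5.570e-08 · 9.488e+08 / (6.840e-03 · 208.4) = 37.07 m.

value=37.07 m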